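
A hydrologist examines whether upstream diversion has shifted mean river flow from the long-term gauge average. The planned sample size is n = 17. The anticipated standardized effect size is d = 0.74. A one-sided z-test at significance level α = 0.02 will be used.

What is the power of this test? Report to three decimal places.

Noncentrality parameter: δ = d·√n = 0.74 × √17 = 3.0511
One-sided α = 0.02 → critical value z_{0.02} = 2.054.
Power = P(Z > 2.054 − δ) = Φ(0.997) = 0.8407.

Power ≈ 0.841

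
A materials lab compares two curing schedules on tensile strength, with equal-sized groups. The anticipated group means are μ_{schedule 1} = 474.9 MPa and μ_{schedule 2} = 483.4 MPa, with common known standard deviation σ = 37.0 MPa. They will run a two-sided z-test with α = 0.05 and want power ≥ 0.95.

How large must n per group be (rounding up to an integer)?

n = 493 per group

Standardized effect: d = |μ_{schedule 1} − μ_{schedule 2}| / σ = |474.9 − 483.4| / 37.0 = 0.2297
Set Φ(δ − 1.960) = 0.95; then δ − 1.960 = Φ⁻¹(0.95) = 1.645, giving δ = 3.605.
(The Φ(−δ − z_{α/2}) term is vanishingly small for δ > 0 and is dropped in the standard sample-size formula.)
δ = d·√(n/2) ⇒ n = 2(δ/d)² = 2 × (3.605 / 0.2297)² = 492.45.
Rounding up, n = 493 per group.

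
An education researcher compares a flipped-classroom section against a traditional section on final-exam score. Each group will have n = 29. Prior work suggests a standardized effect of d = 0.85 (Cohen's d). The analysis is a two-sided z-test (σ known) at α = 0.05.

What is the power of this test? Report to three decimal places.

Noncentrality parameter: δ = d·√(n/2) = 0.85 × √(29/2) = 3.2367
Two-sided α = 0.05 → critical value z_{0.025} = 1.960.
Power = Φ(δ − 1.960) + Φ(−δ − 1.960) = Φ(1.277) + Φ(-5.197) = 0.8992 + 0.0000 = 0.8992.

Power ≈ 0.899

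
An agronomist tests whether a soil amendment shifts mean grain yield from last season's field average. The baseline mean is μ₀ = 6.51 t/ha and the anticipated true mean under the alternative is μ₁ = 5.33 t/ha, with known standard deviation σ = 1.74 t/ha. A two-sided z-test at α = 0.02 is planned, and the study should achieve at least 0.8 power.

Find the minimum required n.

n = 22

Standardized effect: d = |μ₁ − μ₀| / σ = |5.33 − 6.51| / 1.74 = 0.6782
For power 0.8 need Φ(δ − z_{0.01}) = 0.8, so δ = z_{0.01} + z_{0.20} = 2.326 + 0.842 = 3.168.
(The Φ(−δ − z_{α/2}) term is vanishingly small for δ > 0 and is dropped in the standard sample-size formula.)
δ = d·√n ⇒ n = (δ/d)² = (3.168 / 0.6782)² = 21.82.
Rounding up, n = 22.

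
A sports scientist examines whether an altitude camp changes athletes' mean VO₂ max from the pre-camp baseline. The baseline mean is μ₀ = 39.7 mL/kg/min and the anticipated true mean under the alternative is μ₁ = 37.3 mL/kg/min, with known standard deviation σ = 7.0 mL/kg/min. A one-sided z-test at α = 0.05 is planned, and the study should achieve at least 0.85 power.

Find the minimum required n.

n = 62

Standardized effect: d = |μ₁ − μ₀| / σ = |37.3 − 39.7| / 7.0 = 0.3429
For power 0.85 need Φ(δ − z_{0.05}) = 0.85, so δ = z_{0.05} + z_{0.15} = 1.645 + 1.036 = 2.681.
δ = d·√n ⇒ n = (δ/d)² = (2.681 / 0.3429)² = 61.16.
Round up to the next whole unit.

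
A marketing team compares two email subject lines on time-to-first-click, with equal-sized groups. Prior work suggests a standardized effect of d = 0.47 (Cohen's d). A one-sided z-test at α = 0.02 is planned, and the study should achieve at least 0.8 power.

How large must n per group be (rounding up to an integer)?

Set Φ(δ − 2.054) = 0.8; then δ − 2.054 = Φ⁻¹(0.8) = 0.842, giving δ = 2.895.
δ = d·√(n/2) ⇒ n = 2(δ/d)² = 2 × (2.895 / 0.47)² = 75.90.
Round up to the next whole unit.

n = 76 per group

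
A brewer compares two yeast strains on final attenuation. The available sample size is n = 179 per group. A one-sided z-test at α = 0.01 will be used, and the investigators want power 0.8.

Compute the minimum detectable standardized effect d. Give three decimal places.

d ≈ 0.335

Required noncentrality: δ = z_{0.01} + z_{0.20} = 2.326 + 0.842 = 3.168.
δ = d·√(n/2) ⇒ d = δ/√(n/2) = 3.168/√(179/2) = 0.3349.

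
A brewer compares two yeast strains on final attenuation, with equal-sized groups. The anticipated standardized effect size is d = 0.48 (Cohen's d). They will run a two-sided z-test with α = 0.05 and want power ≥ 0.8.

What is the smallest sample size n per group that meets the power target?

For power 0.8 need Φ(δ − z_{0.025}) = 0.8, so δ = z_{0.025} + z_{0.20} = 1.960 + 0.842 = 2.802.
(Ignoring the negligible lower-tail rejection probability gives the usual closed-form inversion.)
δ = d·√(n/2) ⇒ n = 2(δ/d)² = 2 × (2.802 / 0.48)² = 68.13.
Round up to the next whole unit.

n = 69 per group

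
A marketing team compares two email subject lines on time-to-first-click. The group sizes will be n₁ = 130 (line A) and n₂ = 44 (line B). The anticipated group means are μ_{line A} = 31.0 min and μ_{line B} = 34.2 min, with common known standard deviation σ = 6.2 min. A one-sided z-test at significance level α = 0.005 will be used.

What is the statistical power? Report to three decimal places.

Power ≈ 0.649

Standardized effect: d = |μ_{line A} − μ_{line B}| / σ = |31.0 − 34.2| / 6.2 = 0.5161
Noncentrality parameter: δ = d / √(1/n₁ + 1/n₂) = 0.5161 / √(1/130 + 1/44) = 2.9593
One-sided α = 0.005 → critical value z_{0.005} = 2.576.
Power = P(Z > 2.576 − δ) = Φ(0.383) = 0.6493.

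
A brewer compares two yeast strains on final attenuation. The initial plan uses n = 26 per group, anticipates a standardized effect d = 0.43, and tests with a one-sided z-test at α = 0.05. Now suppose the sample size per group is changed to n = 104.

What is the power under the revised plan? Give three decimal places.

With n = 104 per group: δ = d·√(n/2) = 0.43 × √(104/2) = 3.1008. Critical value z_{0.05} = 1.645.
Revised power = Φ(δ − 1.645) = Φ(1.456) = 0.9273.

Power ≈ 0.927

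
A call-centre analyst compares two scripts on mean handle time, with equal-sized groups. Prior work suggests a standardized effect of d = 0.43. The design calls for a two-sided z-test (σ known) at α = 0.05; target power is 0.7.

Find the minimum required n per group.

Set Φ(δ − 1.960) = 0.7; then δ − 1.960 = Φ⁻¹(0.7) = 0.524, giving δ = 2.484.
(The Φ(−δ − z_{α/2}) term is vanishingly small for δ > 0 and is dropped in the standard sample-size formula.)
δ = d·√(n/2) ⇒ n = 2(δ/d)² = 2 × (2.484 / 0.43)² = 66.76.
Rounding up, n = 67 per group.

n = 67 per group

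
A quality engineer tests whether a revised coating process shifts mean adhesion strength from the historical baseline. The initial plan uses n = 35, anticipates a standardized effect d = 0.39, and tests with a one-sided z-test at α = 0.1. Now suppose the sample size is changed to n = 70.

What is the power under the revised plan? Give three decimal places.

With n = 70: δ = d·√n = 0.39 × √70 = 3.2630. Critical value z_{0.1} = 1.282.
Revised power = Φ(δ − 1.282) = Φ(1.981) = 0.9762.

Power ≈ 0.976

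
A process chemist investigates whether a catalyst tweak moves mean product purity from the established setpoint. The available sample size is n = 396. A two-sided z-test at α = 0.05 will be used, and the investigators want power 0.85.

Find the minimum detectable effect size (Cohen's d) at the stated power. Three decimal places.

Required noncentrality: δ = z_{0.025} + z_{0.15} = 1.960 + 1.036 = 2.996.
(Lower-tail contribution to power is negligible for δ > 0.)
δ = d·√n ⇒ d = δ/√n = 2.996/√396 = 0.1506.

d ≈ 0.151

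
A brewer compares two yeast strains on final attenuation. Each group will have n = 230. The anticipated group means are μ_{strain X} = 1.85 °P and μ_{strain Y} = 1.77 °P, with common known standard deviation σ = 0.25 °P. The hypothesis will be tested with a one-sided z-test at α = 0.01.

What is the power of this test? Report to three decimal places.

Standardized effect: d = |μ_{strain X} − μ_{strain Y}| / σ = |1.85 − 1.77| / 0.25 = 0.3200
Noncentrality parameter: δ = d·√(n/2) = 0.3200 × √(230/2) = 3.4316
One-sided α = 0.01 → critical value z_{0.01} = 2.326.
Power = Φ(δ − 2.326) = Φ(1.105) = 0.8655.

Power ≈ 0.865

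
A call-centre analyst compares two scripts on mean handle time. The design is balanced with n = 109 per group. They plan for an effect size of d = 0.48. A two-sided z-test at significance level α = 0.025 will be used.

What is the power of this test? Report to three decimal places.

Noncentrality parameter: δ = d·√(n/2) = 0.48 × √(109/2) = 3.5436
Critical value for a two-sided test at α = 0.025: z_{α/2} = 2.241.
Power = Φ(δ − 2.241) + Φ(−δ − 2.241) = Φ(1.302) + Φ(-5.785) = 0.9036 + 0.0000 = 0.9036.

Power ≈ 0.904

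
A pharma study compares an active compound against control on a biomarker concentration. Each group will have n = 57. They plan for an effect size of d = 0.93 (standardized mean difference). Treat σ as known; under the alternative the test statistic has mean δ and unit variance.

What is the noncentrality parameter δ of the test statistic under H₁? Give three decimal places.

δ ≈ 4.965

The noncentrality parameter scales effect size by the design's sample-size factor: δ = d·√(n/2) = 0.93 × √(57/2) = 4.9648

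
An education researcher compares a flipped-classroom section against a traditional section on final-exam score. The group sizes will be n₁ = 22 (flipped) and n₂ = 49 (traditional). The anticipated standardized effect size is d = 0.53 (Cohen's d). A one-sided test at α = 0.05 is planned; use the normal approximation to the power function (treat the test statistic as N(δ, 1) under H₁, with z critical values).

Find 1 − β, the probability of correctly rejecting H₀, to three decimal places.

Noncentrality parameter: δ = d / √(1/n₁ + 1/n₂) = 0.53 / √(1/22 + 1/49) = 2.0652
One-sided α = 0.05 → critical value z_{0.05} = 1.645.
Power = P(Z > 1.645 − δ) = Φ(0.420) = 0.6629.

Power ≈ 0.663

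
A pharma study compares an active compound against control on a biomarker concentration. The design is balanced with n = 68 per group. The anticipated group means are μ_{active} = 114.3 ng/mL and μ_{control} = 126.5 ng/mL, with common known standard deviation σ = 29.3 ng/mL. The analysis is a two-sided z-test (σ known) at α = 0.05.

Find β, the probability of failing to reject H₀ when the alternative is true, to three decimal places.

Standardized effect: d = |μ_{active} − μ_{control}| / σ = |114.3 − 126.5| / 29.3 = 0.4164
Noncentrality parameter: δ = d·√(n/2) = 0.4164 × √(68/2) = 2.4279
Two-sided α = 0.05 → critical value z_{0.025} = 1.960.
Power = Φ(δ − 1.960) + Φ(−δ − 1.960) = Φ(0.468) + Φ(-4.388) = 0.6801 + 0.0000 = 0.6801.
Type II error: β = 1 − power = 1 − 0.6801 = 0.3199.

β ≈ 0.320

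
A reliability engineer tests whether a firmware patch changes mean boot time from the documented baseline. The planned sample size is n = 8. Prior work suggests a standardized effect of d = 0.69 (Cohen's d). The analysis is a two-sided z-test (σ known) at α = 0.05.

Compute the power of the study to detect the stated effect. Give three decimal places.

Power ≈ 0.497

Noncentrality parameter: δ = d·√n = 0.69 × √8 = 1.9516
Two-sided α = 0.05 → critical value z_{0.025} = 1.960.
Power = Φ(δ − 1.960) + Φ(−δ − 1.960) = Φ(-0.008) + Φ(-3.912) = 0.4967 + 0.0000 = 0.4967.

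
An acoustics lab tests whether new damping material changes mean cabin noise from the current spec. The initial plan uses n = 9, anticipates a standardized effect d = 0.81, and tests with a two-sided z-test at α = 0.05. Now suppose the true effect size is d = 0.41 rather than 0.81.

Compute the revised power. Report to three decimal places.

Power ≈ 0.233

With d = 0.41: δ = d·√n = 0.41 × √9 = 1.2300. Critical value z_{0.025} = 1.960.
Revised power = Φ(δ − 1.960) + Φ(−δ − 1.960) = Φ(-0.730) + Φ(-3.190) = 0.2327 + 0.0007 = 0.2334.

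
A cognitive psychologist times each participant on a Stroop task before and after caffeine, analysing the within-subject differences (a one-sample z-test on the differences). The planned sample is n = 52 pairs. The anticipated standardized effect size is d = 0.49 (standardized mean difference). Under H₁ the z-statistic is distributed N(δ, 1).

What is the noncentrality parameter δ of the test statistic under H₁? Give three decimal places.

δ = d·√n = 0.49 × √52 = 3.5334

δ ≈ 3.533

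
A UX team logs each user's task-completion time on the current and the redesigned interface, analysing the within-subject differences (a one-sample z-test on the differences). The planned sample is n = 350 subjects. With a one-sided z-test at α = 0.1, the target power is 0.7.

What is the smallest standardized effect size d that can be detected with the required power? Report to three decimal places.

d ≈ 0.097

Required noncentrality: δ = z_{0.1} + z_{0.30} = 1.282 + 0.524 = 1.806.
δ = d·√n ⇒ d = δ/√n = 1.806/√350 = 0.0965.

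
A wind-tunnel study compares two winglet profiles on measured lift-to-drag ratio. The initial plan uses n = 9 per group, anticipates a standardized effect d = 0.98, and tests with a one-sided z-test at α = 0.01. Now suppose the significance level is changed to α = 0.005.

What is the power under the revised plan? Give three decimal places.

Power ≈ 0.310

δ = d·√(n/2) = 0.98 × √(9/2) = 2.0789 (unchanged). New critical value: z_{0.005} = 2.576.
Revised power = Φ(δ − 2.576) = Φ(-0.497) = 0.3096.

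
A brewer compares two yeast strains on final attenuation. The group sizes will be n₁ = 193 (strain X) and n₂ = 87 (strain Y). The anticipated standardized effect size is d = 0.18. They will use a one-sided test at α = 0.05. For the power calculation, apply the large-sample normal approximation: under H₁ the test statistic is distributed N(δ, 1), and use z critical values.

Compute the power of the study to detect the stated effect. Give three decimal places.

Noncentrality parameter: δ = d / √(1/n₁ + 1/n₂) = 0.18 / √(1/193 + 1/87) = 1.3939
One-sided α = 0.05 → critical value z_{0.05} = 1.645.
Power = Φ(δ − 1.645) = Φ(-0.251) = 0.4009.

Power ≈ 0.401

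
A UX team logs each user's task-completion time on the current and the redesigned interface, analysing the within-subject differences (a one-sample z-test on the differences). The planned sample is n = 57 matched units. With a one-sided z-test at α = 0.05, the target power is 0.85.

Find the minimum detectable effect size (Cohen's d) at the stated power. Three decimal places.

Need Φ(δ − 1.645) = 0.85, so δ = 1.645 + 1.036 = 2.681.
δ = d·√n ⇒ d = δ/√n = 2.681/√57 = 0.3551.

d ≈ 0.355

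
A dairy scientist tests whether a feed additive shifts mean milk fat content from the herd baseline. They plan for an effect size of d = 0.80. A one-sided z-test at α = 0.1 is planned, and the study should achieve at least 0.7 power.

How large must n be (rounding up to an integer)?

Set Φ(δ − 1.282) = 0.7; then δ − 1.282 = Φ⁻¹(0.7) = 0.524, giving δ = 1.806.
δ = d·√n ⇒ n = (δ/d)² = (1.806 / 0.80)² = 5.10.
Rounding up, n = 6.

n = 6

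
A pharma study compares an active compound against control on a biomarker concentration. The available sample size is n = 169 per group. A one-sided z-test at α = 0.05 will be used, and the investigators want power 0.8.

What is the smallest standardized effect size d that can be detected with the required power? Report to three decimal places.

Required noncentrality: δ = z_{0.05} + z_{0.20} = 1.645 + 0.842 = 2.486.
δ = d·√(n/2) ⇒ d = δ/√(n/2) = 2.486/√(169/2) = 0.2705.

d ≈ 0.270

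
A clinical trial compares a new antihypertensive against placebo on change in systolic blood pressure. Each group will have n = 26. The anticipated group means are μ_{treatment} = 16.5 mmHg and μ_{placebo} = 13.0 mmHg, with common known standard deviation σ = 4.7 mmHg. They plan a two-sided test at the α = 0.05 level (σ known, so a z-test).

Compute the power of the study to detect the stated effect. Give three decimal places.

Standardized effect: d = |μ_{treatment} − μ_{placebo}| / σ = |16.5 − 13.0| / 4.7 = 0.7447
Noncentrality parameter: δ = d·√(n/2) = 0.7447 × √(26/2) = 2.6850
Two-sided α = 0.05 → critical value z_{0.025} = 1.960.
Power = Φ(δ − 1.960) + Φ(−δ − 1.960) = Φ(0.725) + Φ(-4.645) = 0.7658 + 0.0000 = 0.7658.

Power ≈ 0.766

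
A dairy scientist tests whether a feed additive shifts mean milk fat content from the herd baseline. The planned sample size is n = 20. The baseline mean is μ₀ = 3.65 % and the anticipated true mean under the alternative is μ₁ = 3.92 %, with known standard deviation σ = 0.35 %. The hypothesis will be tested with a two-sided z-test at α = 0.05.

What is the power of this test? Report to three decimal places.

Standardized effect: d = |μ₁ − μ₀| / σ = |3.92 − 3.65| / 0.35 = 0.7714
Noncentrality parameter: δ = d·√n = 0.7714 × √20 = 3.4499
Critical value for a two-sided test at α = 0.05: z_{α/2} = 1.960.
Power = Φ(δ − 1.960) + Φ(−δ − 1.960) = Φ(1.490) + Φ(-5.410) = 0.9319 + 0.0000 = 0.9319.

Power ≈ 0.932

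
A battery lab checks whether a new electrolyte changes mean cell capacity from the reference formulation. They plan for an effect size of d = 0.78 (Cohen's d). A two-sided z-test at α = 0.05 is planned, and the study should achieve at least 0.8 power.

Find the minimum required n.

For power 0.8 need Φ(δ − z_{0.025}) = 0.8, so δ = z_{0.025} + z_{0.20} = 1.960 + 0.842 = 2.802.
(Ignoring the negligible lower-tail rejection probability gives the usual closed-form inversion.)
δ = d·√n ⇒ n = (δ/d)² = (2.802 / 0.78)² = 12.90.
Round up to the next whole unit.

n = 13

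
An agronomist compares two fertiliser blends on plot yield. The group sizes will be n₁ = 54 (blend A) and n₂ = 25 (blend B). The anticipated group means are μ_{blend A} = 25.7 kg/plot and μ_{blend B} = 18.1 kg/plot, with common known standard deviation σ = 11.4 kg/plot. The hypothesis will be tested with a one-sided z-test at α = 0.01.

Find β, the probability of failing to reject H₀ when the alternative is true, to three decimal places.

Standardized effect: d = |μ_{blend A} − μ_{blend B}| / σ = |25.7 − 18.1| / 11.4 = 0.6667
Noncentrality parameter: δ = d / √(1/n₁ + 1/n₂) = 0.6667 / √(1/54 + 1/25) = 2.7559
One-sided α = 0.01 → critical value z_{0.01} = 2.326.
Power = P(Z > 2.326 − δ) = Φ(0.430) = 0.6662.
Type II error: β = 1 − power = 1 − 0.6662 = 0.3338.

β ≈ 0.334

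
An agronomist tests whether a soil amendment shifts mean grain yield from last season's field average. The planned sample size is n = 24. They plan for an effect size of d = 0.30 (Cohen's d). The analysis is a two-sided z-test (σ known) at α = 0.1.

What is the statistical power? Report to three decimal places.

Power ≈ 0.431

Noncentrality parameter: λ = d·√n = 0.30 × √24 = 1.4697
Two-sided α = 0.1 → critical value z_{0.05} = 1.645.
Power = Φ(λ − 1.645) + Φ(−λ − 1.645) = Φ(-0.175) + Φ(-3.115) = 0.4305 + 0.0009 = 0.4314.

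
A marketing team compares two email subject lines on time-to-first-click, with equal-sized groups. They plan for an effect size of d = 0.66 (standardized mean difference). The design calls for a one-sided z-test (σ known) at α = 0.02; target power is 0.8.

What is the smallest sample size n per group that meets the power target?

n = 39 per group

Set Φ(δ − 2.054) = 0.8; then δ − 2.054 = Φ⁻¹(0.8) = 0.842, giving δ = 2.895.
δ = d·√(n/2) ⇒ n = 2(δ/d)² = 2 × (2.895 / 0.66)² = 38.49.
Rounding up, n = 39 per group.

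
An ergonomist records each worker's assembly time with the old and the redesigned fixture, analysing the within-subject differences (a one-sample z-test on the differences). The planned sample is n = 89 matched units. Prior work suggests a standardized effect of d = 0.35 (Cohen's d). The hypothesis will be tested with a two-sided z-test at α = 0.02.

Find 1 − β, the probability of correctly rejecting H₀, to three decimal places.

Noncentrality parameter: δ = d·√n = 0.35 × √89 = 3.3019
Two-sided α = 0.02 → critical value z_{0.01} = 2.326.
Power = Φ(δ − 2.326) + Φ(−δ − 2.326) = Φ(0.976) + Φ(-5.628) = 0.8354 + 0.0000 = 0.8354.

Power ≈ 0.835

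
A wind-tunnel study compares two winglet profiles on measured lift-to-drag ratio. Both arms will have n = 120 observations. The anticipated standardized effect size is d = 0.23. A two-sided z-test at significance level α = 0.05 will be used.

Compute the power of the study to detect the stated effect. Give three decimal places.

Noncentrality parameter: δ = d·√(n/2) = 0.23 × √(120/2) = 1.7816
Critical value for a two-sided test at α = 0.05: z_{α/2} = 1.960.
Power = Φ(δ − 1.960) + Φ(−δ − 1.960) = Φ(-0.178) + Φ(-3.742) = 0.4292 + 0.0001 = 0.4293.

Power ≈ 0.429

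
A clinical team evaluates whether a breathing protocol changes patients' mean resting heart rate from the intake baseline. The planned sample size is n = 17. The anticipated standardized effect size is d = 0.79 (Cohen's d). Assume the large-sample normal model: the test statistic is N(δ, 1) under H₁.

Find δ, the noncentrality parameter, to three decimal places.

δ ≈ 3.257

The noncentrality parameter scales effect size by the design's sample-size factor: δ = d·√n = 0.79 × √17 = 3.2573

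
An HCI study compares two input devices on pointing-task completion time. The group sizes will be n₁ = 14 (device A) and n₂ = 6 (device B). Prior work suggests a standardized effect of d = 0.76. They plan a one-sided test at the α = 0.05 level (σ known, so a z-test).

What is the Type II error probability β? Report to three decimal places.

Noncentrality parameter: δ = d / √(1/n₁ + 1/n₂) = 0.76 / √(1/14 + 1/6) = 1.5575
One-sided α = 0.05 → critical value z_{0.05} = 1.645.
Power = P(Z > 1.645 − δ) = Φ(-0.087) = 0.4652.
Type II error: β = 1 − power = 1 − 0.4652 = 0.5348.

β ≈ 0.535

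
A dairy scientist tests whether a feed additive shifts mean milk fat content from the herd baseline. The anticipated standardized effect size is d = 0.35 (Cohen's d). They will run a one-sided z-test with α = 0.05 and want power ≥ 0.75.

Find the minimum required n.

For power 0.75 need Φ(δ − z_{0.05}) = 0.75, so δ = z_{0.05} + z_{0.25} = 1.645 + 0.674 = 2.319.
δ = d·√n ⇒ n = (δ/d)² = (2.319 / 0.35)² = 43.91.
Rounding up, n = 44.

n = 44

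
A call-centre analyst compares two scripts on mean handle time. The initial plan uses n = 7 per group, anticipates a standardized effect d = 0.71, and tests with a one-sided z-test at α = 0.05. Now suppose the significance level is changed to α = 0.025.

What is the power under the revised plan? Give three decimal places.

Power ≈ 0.264

δ = d·√(n/2) = 0.71 × √(7/2) = 1.3283 (unchanged). New critical value: z_{0.025} = 1.960.
Revised power = Φ(δ − 1.960) = Φ(-0.632) = 0.2638.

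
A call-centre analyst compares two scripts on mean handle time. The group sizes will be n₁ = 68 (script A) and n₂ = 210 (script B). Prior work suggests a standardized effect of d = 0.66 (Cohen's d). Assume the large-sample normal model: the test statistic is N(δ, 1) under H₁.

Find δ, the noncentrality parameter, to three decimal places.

δ ≈ 4.730

The noncentrality parameter scales effect size by the design's sample-size factor: δ = d / √(1/n₁ + 1/n₂) = 0.66 / √(1/68 + 1/210) = 4.7303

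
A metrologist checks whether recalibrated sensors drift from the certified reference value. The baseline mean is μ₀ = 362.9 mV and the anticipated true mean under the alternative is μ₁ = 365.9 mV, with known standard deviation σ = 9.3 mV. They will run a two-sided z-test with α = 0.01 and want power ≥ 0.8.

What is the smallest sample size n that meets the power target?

n = 113

Standardized effect: d = |μ₁ − μ₀| / σ = |365.9 − 362.9| / 9.3 = 0.3226
Set Φ(δ − 2.576) = 0.8; then δ − 2.576 = Φ⁻¹(0.8) = 0.842, giving δ = 3.417.
(The Φ(−δ − z_{α/2}) term is vanishingly small for δ > 0 and is dropped in the standard sample-size formula.)
δ = d·√n ⇒ n = (δ/d)² = (3.417 / 0.3226)² = 112.23.
Rounding up, n = 113.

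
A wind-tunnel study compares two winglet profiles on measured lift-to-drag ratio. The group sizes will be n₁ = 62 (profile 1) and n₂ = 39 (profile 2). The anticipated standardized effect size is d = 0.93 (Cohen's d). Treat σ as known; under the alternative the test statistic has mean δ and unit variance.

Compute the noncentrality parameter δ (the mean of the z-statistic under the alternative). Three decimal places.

δ ≈ 4.550

The noncentrality parameter scales effect size by the design's sample-size factor: δ = d / √(1/n₁ + 1/n₂) = 0.93 / √(1/62 + 1/39) = 4.5504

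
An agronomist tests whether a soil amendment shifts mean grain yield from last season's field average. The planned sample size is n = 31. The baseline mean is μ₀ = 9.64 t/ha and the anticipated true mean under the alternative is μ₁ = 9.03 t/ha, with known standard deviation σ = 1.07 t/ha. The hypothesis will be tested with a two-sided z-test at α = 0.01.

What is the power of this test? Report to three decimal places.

Power ≈ 0.725

Standardized effect: d = |μ₁ − μ₀| / σ = |9.03 − 9.64| / 1.07 = 0.5701
Noncentrality parameter: δ = d·√n = 0.5701 × √31 = 3.1741
Critical value for a two-sided test at α = 0.01: z_{α/2} = 2.576.
Power = Φ(δ − 2.576) + Φ(−δ − 2.576) = Φ(0.598) + Φ(-5.750) = 0.7252 + 0.0000 = 0.7252.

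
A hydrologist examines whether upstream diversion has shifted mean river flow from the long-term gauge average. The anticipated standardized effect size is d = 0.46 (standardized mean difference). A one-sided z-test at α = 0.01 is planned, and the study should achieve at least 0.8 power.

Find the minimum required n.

For power 0.8 need Φ(δ − z_{0.01}) = 0.8, so δ = z_{0.01} + z_{0.20} = 2.326 + 0.842 = 3.168.
δ = d·√n ⇒ n = (δ/d)² = (3.168 / 0.46)² = 47.43.
Rounding up, n = 48.

n = 48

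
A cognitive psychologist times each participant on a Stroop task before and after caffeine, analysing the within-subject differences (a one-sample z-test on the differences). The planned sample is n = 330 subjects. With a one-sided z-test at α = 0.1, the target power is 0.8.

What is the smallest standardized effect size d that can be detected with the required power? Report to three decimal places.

d ≈ 0.117

Need Φ(δ − 1.282) = 0.8, so δ = 1.282 + 0.842 = 2.123.
δ = d·√n ⇒ d = δ/√n = 2.123/√330 = 0.1169.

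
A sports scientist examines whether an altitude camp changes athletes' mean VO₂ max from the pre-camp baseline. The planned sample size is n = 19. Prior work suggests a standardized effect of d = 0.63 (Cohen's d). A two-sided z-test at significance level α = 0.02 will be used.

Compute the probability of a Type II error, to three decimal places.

Noncentrality parameter: δ = d·√n = 0.63 × √19 = 2.7461
Critical value for a two-sided test at α = 0.02: z_{α/2} = 2.326.
Power = Φ(δ − 2.326) + Φ(−δ − 2.326) = Φ(0.420) + Φ(-5.072) = 0.6627 + 0.0000 = 0.6627.
Type II error: β = 1 − power = 1 − 0.6627 = 0.3373.

β ≈ 0.337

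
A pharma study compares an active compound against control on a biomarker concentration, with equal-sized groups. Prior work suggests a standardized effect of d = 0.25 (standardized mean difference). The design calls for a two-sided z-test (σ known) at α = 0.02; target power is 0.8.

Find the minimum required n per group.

Set Φ(δ − 2.326) = 0.8; then δ − 2.326 = Φ⁻¹(0.8) = 0.842, giving δ = 3.168.
(Ignoring the negligible lower-tail rejection probability gives the usual closed-form inversion.)
δ = d·√(n/2) ⇒ n = 2(δ/d)² = 2 × (3.168 / 0.25)² = 321.15.
Rounding up, n = 322 per group.

n = 322 per group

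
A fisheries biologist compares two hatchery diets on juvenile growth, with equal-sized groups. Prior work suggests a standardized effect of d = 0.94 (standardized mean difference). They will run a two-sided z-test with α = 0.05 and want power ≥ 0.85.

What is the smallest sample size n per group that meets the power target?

n = 21 per group

For power 0.85 need Φ(δ − z_{0.025}) = 0.85, so δ = z_{0.025} + z_{0.15} = 1.960 + 1.036 = 2.996.
(Ignoring the negligible lower-tail rejection probability gives the usual closed-form inversion.)
δ = d·√(n/2) ⇒ n = 2(δ/d)² = 2 × (2.996 / 0.94)² = 20.32.
Rounding up, n = 21 per group.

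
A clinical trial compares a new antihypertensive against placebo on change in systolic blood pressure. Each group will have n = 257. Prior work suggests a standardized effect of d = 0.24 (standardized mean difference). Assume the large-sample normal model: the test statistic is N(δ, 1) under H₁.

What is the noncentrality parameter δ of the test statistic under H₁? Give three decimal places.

δ ≈ 2.721

δ = d·√(n/2) = 0.24 × √(257/2) = 2.7206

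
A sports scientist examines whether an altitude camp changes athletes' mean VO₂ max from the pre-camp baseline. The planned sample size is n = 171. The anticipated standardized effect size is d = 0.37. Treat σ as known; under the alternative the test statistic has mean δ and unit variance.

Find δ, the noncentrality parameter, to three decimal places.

The noncentrality parameter scales effect size by the design's sample-size factor: δ = d·√n = 0.37 × √171 = 4.8384

δ ≈ 4.838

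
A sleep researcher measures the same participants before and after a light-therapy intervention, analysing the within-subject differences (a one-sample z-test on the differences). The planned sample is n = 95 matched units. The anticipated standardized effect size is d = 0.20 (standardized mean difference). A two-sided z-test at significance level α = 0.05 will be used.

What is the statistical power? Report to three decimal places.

Noncentrality parameter: δ = d·√n = 0.20 × √95 = 1.9494
Two-sided α = 0.05 → critical value z_{0.025} = 1.960.
Power = Φ(δ − 1.960) + Φ(−δ − 1.960) = Φ(-0.011) + Φ(-3.909) = 0.4958 + 0.0000 = 0.4958.

Power ≈ 0.496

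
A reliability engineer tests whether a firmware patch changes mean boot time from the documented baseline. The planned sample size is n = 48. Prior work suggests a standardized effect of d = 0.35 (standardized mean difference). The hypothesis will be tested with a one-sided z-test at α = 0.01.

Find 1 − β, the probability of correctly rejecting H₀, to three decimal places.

Power ≈ 0.539

Noncentrality parameter: δ = d·√n = 0.35 × √48 = 2.4249
Critical value for a one-sided test at α = 0.01: z_α = 2.326.
Power = Φ(δ − 2.326) = Φ(0.099) = 0.5392.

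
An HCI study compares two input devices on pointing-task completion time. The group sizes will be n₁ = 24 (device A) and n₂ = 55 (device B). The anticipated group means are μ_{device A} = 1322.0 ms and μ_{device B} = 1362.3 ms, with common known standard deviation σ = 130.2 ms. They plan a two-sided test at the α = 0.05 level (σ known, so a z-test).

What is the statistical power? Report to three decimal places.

Standardized effect: d = |μ_{device A} − μ_{device B}| / σ = |1322.0 − 1362.3| / 130.2 = 0.3095
Noncentrality parameter: δ = d / √(1/n₁ + 1/n₂) = 0.3095 / √(1/24 + 1/55) = 1.2652
Two-sided α = 0.05 → critical value z_{0.025} = 1.960.
Power = Φ(δ − 1.960) + Φ(−δ − 1.960) = Φ(-0.695) + Φ(-3.225) = 0.2436 + 0.0006 = 0.2442.

Power ≈ 0.244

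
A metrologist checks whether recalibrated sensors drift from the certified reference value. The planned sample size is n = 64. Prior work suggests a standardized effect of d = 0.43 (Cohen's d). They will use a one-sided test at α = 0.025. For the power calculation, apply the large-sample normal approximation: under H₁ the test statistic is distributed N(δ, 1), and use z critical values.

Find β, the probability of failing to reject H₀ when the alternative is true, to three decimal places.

β ≈ 0.069

Noncentrality parameter: δ = d·√n = 0.43 × √64 = 3.4400
One-sided α = 0.025 → critical value z_{0.025} = 1.960.
Power = P(Z > 1.960 − δ) = Φ(1.480) = 0.9306.
Type II error: β = 1 − power = 1 − 0.9306 = 0.0694.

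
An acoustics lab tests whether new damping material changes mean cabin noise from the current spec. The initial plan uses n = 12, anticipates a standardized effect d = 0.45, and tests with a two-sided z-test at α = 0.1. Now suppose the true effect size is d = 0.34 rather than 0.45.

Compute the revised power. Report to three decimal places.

With d = 0.34: δ = d·√n = 0.34 × √12 = 1.1778. Critical value z_{0.05} = 1.645.
Revised power = Φ(δ − 1.645) + Φ(−δ − 1.645) = Φ(-0.467) + Φ(-2.823) = 0.3202 + 0.0024 = 0.3226.

Power ≈ 0.323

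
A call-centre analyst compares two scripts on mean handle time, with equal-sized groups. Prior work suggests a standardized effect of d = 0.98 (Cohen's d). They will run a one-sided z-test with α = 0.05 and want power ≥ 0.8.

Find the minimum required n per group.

Set Φ(δ − 1.645) = 0.8; then δ − 1.645 = Φ⁻¹(0.8) = 0.842, giving δ = 2.486.
δ = d·√(n/2) ⇒ n = 2(δ/d)² = 2 × (2.486 / 0.98)² = 12.87.
Round up to the next whole unit.

n = 13 per group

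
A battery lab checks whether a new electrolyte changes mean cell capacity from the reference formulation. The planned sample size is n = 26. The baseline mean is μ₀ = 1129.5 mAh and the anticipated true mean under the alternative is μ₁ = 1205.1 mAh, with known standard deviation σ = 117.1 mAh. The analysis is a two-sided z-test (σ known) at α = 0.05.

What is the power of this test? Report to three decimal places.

Power ≈ 0.909

Standardized effect: d = |μ₁ − μ₀| / σ = |1205.1 − 1129.5| / 117.1 = 0.6456
Noncentrality parameter: δ = d·√n = 0.6456 × √26 = 3.2919
Two-sided α = 0.05 → critical value z_{0.025} = 1.960.
Power = Φ(δ − 1.960) + Φ(−δ − 1.960) = Φ(1.332) + Φ(-5.252) = 0.9086 + 0.0000 = 0.9086.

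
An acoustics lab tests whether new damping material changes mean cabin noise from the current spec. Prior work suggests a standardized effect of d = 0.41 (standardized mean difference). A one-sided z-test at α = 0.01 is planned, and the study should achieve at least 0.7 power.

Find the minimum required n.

Set Φ(δ − 2.326) = 0.7; then δ − 2.326 = Φ⁻¹(0.7) = 0.524, giving δ = 2.851.
δ = d·√n ⇒ n = (δ/d)² = (2.851 / 0.41)² = 48.34.
Rounding up, n = 49.

n = 49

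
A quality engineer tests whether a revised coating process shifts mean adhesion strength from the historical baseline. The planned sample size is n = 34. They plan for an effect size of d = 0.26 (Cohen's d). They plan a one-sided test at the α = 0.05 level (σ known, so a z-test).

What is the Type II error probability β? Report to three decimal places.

β ≈ 0.551

Noncentrality parameter: δ = d·√n = 0.26 × √34 = 1.5160
One-sided α = 0.05 → critical value z_{0.05} = 1.645.
Power = P(Z > 1.645 − δ) = Φ(-0.129) = 0.4488.
Type II error: β = 1 − power = 1 − 0.4488 = 0.5512.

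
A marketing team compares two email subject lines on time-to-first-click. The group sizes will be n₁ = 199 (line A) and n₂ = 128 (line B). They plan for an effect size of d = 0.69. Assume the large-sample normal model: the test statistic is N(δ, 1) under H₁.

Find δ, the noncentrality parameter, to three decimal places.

The noncentrality parameter scales effect size by the design's sample-size factor: δ = d / √(1/n₁ + 1/n₂) = 0.69 / √(1/199 + 1/128) = 6.0899

δ ≈ 6.090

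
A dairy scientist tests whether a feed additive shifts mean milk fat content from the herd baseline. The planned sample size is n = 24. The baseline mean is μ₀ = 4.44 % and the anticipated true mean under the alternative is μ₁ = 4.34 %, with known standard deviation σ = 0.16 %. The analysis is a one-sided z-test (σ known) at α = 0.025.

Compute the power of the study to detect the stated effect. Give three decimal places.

Power ≈ 0.865

Standardized effect: d = |μ₁ − μ₀| / σ = |4.34 − 4.44| / 0.16 = 0.6250
Noncentrality parameter: δ = d·√n = 0.6250 × √24 = 3.0619
One-sided α = 0.025 → critical value z_{0.025} = 1.960.
Power = Φ(δ − 1.960) = Φ(1.102) = 0.8647.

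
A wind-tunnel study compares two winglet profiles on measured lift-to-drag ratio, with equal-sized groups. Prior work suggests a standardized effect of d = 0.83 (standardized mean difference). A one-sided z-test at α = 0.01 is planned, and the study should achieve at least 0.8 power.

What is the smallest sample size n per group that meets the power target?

For power 0.8 need Φ(δ − z_{0.01}) = 0.8, so δ = z_{0.01} + z_{0.20} = 2.326 + 0.842 = 3.168.
δ = d·√(n/2) ⇒ n = 2(δ/d)² = 2 × (3.168 / 0.83)² = 29.14.
Round up to the next whole unit.

n = 30 per group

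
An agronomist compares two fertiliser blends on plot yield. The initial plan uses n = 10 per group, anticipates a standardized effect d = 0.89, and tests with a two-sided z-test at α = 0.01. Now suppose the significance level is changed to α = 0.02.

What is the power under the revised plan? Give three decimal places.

Power ≈ 0.368

δ = d·√(n/2) = 0.89 × √(10/2) = 1.9901 (unchanged). New critical value: z_{0.01} = 2.326.
Revised power = Φ(δ − 2.326) + Φ(−δ − 2.326) = Φ(-0.336) + Φ(-4.316) = 0.3683 + 0.0000 = 0.3684.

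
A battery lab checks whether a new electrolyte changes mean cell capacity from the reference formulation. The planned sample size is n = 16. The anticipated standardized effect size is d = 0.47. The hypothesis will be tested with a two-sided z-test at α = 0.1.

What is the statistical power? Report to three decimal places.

Power ≈ 0.593

Noncentrality parameter: δ = d·√n = 0.47 × √16 = 1.8800
Two-sided α = 0.1 → critical value z_{0.05} = 1.645.
Power = Φ(δ − 1.645) + Φ(−δ − 1.645) = Φ(0.235) + Φ(-3.525) = 0.5930 + 0.0002 = 0.5932.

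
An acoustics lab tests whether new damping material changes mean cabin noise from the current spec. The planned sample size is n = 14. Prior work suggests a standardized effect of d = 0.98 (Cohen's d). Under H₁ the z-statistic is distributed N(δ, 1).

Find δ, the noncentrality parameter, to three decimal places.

δ ≈ 3.667

δ = d·√n = 0.98 × √14 = 3.6668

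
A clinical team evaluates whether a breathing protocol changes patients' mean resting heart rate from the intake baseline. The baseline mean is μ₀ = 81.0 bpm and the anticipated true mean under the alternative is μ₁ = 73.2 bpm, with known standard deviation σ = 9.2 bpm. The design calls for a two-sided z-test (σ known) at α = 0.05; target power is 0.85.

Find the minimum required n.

Standardized effect: d = |μ₁ − μ₀| / σ = |73.2 − 81.0| / 9.2 = 0.8478
For power 0.85 need Φ(δ − z_{0.025}) = 0.85, so δ = z_{0.025} + z_{0.15} = 1.960 + 1.036 = 2.996.
(Ignoring the negligible lower-tail rejection probability gives the usual closed-form inversion.)
δ = d·√n ⇒ n = (δ/d)² = (2.996 / 0.8478)² = 12.49.
Round up to the next whole unit.

n = 13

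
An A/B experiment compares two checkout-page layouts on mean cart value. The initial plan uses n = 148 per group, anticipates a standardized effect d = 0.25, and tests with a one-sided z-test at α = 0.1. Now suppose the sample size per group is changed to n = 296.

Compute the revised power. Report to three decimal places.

With n = 296 per group: δ = d·√(n/2) = 0.25 × √(296/2) = 3.0414. Critical value z_{0.1} = 1.282.
Revised power = Φ(δ − 1.282) = Φ(1.760) = 0.9608.

Power ≈ 0.961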